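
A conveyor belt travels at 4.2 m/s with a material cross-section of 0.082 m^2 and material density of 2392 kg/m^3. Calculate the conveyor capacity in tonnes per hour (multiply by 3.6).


Volumetric flow = speed * area
= 4.2 * 0.082 = 0.3444 m^3/s
Mass flow = volumetric * density
= 0.3444 * 2392 = 823.8048 kg/s
Convert to t/h: multiply by 3.6
Capacity = 823.8048 * 3.6
= 2965.6973 t/h

2965.6973 t/h


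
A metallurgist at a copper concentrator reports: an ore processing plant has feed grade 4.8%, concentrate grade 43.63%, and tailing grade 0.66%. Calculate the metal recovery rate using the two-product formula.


Using the two-product formula:
R = 100 * c * (f - t) / (f * (c - t))
Numerator = 100 * 43.63 * (4.8 - 0.66)
= 100 * 43.63 * 4.14
= 18062.82
Denominator = 4.8 * (43.63 - 0.66)
= 4.8 * 42.97
= 206.256
R = 18062.82 / 206.256
= 87.5748%

87.5748%


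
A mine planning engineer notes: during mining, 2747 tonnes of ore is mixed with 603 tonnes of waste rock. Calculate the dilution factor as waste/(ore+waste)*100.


18.0%

Total material = ore + waste
= 2747 + 603 = 3350 tonnes
Dilution = waste / total * 100
= 603 / 3350 * 100
= 0.18 * 100
= 18.0%


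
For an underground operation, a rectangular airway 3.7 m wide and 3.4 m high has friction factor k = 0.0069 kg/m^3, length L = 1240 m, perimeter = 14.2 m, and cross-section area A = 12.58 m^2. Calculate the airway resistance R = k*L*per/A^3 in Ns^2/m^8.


0.061 Ns^2/m^8

Compute the numerator:
k * L * per = 0.0069 * 1240 * 14.2
= 121.4952
Compute the denominator:
A^3 = 12.58^3 = 1990.865512
Resistance:
R = 121.4952 / 1990.865512
= 0.061 Ns^2/m^8


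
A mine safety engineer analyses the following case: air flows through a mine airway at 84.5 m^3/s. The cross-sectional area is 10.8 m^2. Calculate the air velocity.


7.8241 m/s

Velocity = flow rate / cross-sectional area
= 84.5 / 10.8
= 7.8241 m/s


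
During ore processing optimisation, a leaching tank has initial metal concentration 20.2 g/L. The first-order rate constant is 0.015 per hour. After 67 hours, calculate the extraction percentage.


Compute the exponent:
-k * t = -0.015 * 67 = -1.005
Remaining concentration:
C = 20.2 * exp(-1.005)
= 20.2 * 0.3660446348
= 7.394101623 g/L
Extracted = 20.2 - 7.394101623 = 12.80589838 g/L
Extraction % = 12.80589838 / 20.2 * 100
= 63.3955%

63.3955%


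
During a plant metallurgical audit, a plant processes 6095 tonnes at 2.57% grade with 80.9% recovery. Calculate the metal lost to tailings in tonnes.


Total metal in feed:
= 6095 * 2.57 / 100 = 156.6415 tonnes
Metal recovered:
= 156.6415 * 80.9 / 100 = 126.7229735 tonnes
Metal lost to tailings:
= 156.6415 - 126.7229735
= 29.9185 tonnes

29.9185 tonnes


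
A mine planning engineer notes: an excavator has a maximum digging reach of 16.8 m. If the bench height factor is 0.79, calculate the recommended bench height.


Bench height = reach * factor
= 16.8 * 0.79
= 13.272 m

13.272 m


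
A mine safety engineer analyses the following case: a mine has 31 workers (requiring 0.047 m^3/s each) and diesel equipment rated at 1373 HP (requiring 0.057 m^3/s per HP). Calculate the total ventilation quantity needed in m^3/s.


79.718 m^3/s

Airflow for workers:
Q_people = 31 * 0.047 = 1.457 m^3/s
Airflow for diesel equipment:
Q_diesel = 1373 * 0.057 = 78.261 m^3/s
Total ventilation:
Q_total = 1.457 + 78.261
= 79.718 m^3/s


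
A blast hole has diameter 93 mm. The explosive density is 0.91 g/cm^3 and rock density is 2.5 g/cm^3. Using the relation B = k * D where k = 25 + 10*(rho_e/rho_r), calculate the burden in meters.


First, compute k:
rho_e / rho_r = 0.91 / 2.5 = 0.364
k = 25 + 10 * 0.364 = 28.64
Then, compute burden:
B = k * D / 1000 = 28.64 * 93 / 1000
= 2663.52 / 1000
= 2.6635 m

2.6635 m


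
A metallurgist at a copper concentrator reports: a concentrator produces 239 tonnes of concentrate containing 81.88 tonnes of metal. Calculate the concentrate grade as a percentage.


34.2594%

Grade = (metal in concentrate / concentrate mass) * 100
= (81.88 / 239) * 100
= 0.3425941423 * 100
= 34.2594%


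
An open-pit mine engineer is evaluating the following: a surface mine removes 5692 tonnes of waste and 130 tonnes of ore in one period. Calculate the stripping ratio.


Stripping ratio = waste tonnage / ore tonnage
= 5692 / 130
= 43.7846

43.7846


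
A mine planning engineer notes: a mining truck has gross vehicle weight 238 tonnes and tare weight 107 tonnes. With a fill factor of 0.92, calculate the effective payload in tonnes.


Maximum payload = gross - tare
= 238 - 107 = 131 tonnes
Effective payload = max payload * fill factor
= 131 * 0.92
= 120.52 tonnes

120.52 tonnes


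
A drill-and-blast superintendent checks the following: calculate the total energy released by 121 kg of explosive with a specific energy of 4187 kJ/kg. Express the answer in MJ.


Energy = mass * specific_energy / 1000
= 121 * 4187 / 1000
= 506627 / 1000
= 506.627 MJ

506.627 MJ


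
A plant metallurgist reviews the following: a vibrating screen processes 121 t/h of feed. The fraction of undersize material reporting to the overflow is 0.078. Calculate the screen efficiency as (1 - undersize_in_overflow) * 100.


92.2%

Screen efficiency = (1 - fraction of undersize in overflow) * 100
= (1 - 0.078) * 100
= 0.922 * 100
= 92.2%


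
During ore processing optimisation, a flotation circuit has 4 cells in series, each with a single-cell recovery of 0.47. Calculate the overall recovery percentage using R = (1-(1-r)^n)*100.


Complement of single-cell recovery:
1 - r = 1 - 0.47 = 0.53
Raise to power n:
(1 - r)^4 = 0.53^4 = 0.07890481
Overall recovery:
R = (1 - 0.07890481) * 100
= 92.1095%

92.1095%


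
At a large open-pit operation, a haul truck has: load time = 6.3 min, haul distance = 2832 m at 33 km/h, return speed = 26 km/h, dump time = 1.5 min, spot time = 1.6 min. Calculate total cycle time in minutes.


Convert haul speed to m/min: 33 * 1000/60 = 550 m/min
Haul time = 2832 / 550 = 5.149090909 min
Convert return speed to m/min: 26 * 1000/60 = 433.3333333 m/min
Return time = 2832 / 433.3333333 = 6.535384615 min
Total cycle time:
= 6.3 + 5.149090909 + 1.5 + 6.535384615 + 1.6
= 21.0845 min

21.0845 min


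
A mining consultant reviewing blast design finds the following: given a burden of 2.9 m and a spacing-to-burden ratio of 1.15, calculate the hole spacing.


3.335 m

Spacing = burden * ratio
= 2.9 * 1.15
= 3.335 m


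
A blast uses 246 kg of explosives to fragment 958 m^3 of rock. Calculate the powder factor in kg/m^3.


0.2568 kg/m^3

Powder factor = explosive mass / rock volume
= 246 / 958
= 0.2568 kg/m^3


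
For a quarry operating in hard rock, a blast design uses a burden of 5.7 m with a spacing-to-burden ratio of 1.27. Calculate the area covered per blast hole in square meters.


41.2623 m^2

First, find the spacing:
Spacing = burden * ratio = 5.7 * 1.27
= 7.239 m
Then, calculate the area:
Area = burden * spacing = 5.7 * 7.239
= 41.2623 m^2


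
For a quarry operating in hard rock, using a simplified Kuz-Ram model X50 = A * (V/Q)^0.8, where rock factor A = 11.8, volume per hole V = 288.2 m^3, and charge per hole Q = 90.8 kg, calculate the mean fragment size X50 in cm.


Compute V/Q:
V/Q = 288.2 / 90.8 = 3.174008811
Raise to the power 0.8:
(V/Q)^0.8 = 3.174008811^0.8 = 2.519338377
Multiply by A:
X50 = 11.8 * 2.519338377
= 29.7282 cm

29.7282 cm


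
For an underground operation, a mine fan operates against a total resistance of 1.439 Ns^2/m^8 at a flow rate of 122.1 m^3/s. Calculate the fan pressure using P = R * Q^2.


21453.202 Pa

Compute Q^2:
Q^2 = 122.1^2 = 14908.41
Compute pressure:
P = R * Q^2 = 1.439 * 14908.41
= 21453.202 Pa


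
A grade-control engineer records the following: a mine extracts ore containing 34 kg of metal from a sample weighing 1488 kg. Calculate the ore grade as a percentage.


Ore grade = (metal mass / ore mass) * 100
= (34 / 1488) * 100
= 0.02284946237 * 100
= 2.2849%

2.2849%


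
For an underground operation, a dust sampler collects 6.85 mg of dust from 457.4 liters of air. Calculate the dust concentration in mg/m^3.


14.976 mg/m^3

Convert liters to m^3: 1 m^3 = 1000 L
Concentration = mass / volume * 1000
= 6.85 / 457.4 * 1000
= 0.01497595103 * 1000
= 14.976 mg/m^3


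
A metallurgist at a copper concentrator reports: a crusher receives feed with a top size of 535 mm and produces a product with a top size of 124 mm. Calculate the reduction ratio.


4.3145

Reduction ratio = feed size / product size
= 535 / 124
= 4.3145


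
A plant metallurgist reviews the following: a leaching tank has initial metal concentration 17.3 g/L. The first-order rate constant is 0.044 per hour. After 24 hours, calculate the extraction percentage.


Compute the exponent:
-k * t = -0.044 * 24 = -1.056
Remaining concentration:
C = 17.3 * exp(-1.056)
= 17.3 * 0.3478444089
= 6.017708274 g/L
Extracted = 17.3 - 6.017708274 = 11.28229173 g/L
Extraction % = 11.28229173 / 17.3 * 100
= 65.2156%

65.2156%


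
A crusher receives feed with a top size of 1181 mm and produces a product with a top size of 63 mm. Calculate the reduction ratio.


18.746

Reduction ratio = feed size / product size
= 1181 / 63
= 18.746


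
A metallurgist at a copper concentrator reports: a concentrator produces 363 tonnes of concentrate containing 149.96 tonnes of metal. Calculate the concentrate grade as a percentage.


Grade = (metal in concentrate / concentrate mass) * 100
= (149.96 / 363) * 100
= 0.4131129477 * 100
= 41.3113%

41.3113%


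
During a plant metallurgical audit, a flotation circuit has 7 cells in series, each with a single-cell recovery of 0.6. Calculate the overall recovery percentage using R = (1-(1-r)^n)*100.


99.8362%

Complement of single-cell recovery:
1 - r = 1 - 0.6 = 0.4
Raise to power n:
(1 - r)^7 = 0.4^7 = 0.0016384
Overall recovery:
R = (1 - 0.0016384) * 100
= 99.8362%


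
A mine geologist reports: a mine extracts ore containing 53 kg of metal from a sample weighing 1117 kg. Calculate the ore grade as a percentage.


Ore grade = (metal mass / ore mass) * 100
= (53 / 1117) * 100
= 0.04744852283 * 100
= 4.7449%

4.7449%


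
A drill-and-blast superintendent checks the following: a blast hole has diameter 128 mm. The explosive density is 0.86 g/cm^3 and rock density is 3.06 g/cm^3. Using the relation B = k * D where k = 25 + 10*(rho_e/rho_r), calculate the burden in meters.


3.5597 m

First, compute k:
rho_e / rho_r = 0.86 / 3.06 = 0.2810457516
k = 25 + 10 * 0.2810457516 = 27.81045752
Then, compute burden:
B = k * D / 1000 = 27.81045752 * 128 / 1000
= 3559.738562 / 1000
= 3.5597 m


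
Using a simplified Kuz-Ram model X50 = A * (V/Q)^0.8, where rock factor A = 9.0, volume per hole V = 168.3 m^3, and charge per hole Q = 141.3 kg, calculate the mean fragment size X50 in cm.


10.3513 cm

Compute V/Q:
V/Q = 168.3 / 141.3 = 1.191082803
Raise to the power 0.8:
(V/Q)^0.8 = 1.191082803^0.8 = 1.150147562
Multiply by A:
X50 = 9.0 * 1.150147562
= 10.3513 cm


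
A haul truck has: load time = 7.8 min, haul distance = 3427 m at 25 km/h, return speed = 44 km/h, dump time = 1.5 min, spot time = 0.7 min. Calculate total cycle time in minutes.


22.898 min

Convert haul speed to m/min: 25 * 1000/60 = 416.6666667 m/min
Haul time = 3427 / 416.6666667 = 8.2248 min
Convert return speed to m/min: 44 * 1000/60 = 733.3333333 m/min
Return time = 3427 / 733.3333333 = 4.673181818 min
Total cycle time:
= 7.8 + 8.2248 + 1.5 + 4.673181818 + 0.7
= 22.898 min


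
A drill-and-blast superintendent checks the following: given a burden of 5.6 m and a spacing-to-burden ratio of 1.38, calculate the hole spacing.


Spacing = burden * ratio
= 5.6 * 1.38
= 7.728 m

7.728 m


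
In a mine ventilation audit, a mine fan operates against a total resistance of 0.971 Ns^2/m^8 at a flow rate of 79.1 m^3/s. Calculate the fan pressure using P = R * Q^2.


6075.3625 Pa

Compute Q^2:
Q^2 = 79.1^2 = 6256.81
Compute pressure:
P = R * Q^2 = 0.971 * 6256.81
= 6075.3625 Pa


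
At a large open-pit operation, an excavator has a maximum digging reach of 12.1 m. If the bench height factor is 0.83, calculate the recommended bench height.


Bench height = reach * factor
= 12.1 * 0.83
= 10.043 m

10.043 m


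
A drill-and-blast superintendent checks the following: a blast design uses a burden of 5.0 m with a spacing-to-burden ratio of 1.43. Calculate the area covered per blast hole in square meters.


First, find the spacing:
Spacing = burden * ratio = 5.0 * 1.43
= 7.15 m
Then, calculate the area:
Area = burden * spacing = 5.0 * 7.15
= 35.75 m^2

35.75 m^2


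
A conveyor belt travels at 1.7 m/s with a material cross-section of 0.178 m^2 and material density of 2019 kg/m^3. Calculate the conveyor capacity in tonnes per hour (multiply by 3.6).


Volumetric flow = speed * area
= 1.7 * 0.178 = 0.3026 m^3/s
Mass flow = volumetric * density
= 0.3026 * 2019 = 610.9494 kg/s
Convert to t/h: multiply by 3.6
Capacity = 610.9494 * 3.6
= 2199.4178 t/h

2199.4178 t/h


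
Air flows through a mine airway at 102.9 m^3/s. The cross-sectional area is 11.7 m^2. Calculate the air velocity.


8.7949 m/s

Velocity = flow rate / cross-sectional area
= 102.9 / 11.7
= 8.7949 m/s


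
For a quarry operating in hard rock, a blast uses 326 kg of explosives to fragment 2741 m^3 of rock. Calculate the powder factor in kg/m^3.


0.1189 kg/m^3

Powder factor = explosive mass / rock volume
= 326 / 2741
= 0.1189 kg/m^3


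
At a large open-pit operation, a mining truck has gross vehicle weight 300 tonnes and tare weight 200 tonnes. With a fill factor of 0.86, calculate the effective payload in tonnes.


Maximum payload = gross - tare
= 300 - 200 = 100 tonnes
Effective payload = max payload * fill factor
= 100 * 0.86
= 86.0 tonnes

86.0 tonnes


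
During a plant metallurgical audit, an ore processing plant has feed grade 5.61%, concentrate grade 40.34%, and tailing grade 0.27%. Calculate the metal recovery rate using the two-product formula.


95.8286%

Using the two-product formula:
R = 100 * c * (f - t) / (f * (c - t))
Numerator = 100 * 40.34 * (5.61 - 0.27)
= 100 * 40.34 * 5.34
= 21541.56
Denominator = 5.61 * (40.34 - 0.27)
= 5.61 * 40.07
= 224.7927
R = 21541.56 / 224.7927
= 95.8286%


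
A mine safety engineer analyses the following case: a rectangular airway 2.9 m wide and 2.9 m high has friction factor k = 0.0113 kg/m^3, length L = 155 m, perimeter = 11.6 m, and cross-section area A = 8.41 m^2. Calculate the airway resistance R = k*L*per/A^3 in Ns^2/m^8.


0.0342 Ns^2/m^8

Compute the numerator:
k * L * per = 0.0113 * 155 * 11.6
= 20.3174
Compute the denominator:
A^3 = 8.41^3 = 594.823321
Resistance:
R = 20.3174 / 594.823321
= 0.0342 Ns^2/m^8


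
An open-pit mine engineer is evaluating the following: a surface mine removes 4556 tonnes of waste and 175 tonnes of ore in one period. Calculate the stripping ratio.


Stripping ratio = waste tonnage / ore tonnage
= 4556 / 175
= 26.0343

26.0343


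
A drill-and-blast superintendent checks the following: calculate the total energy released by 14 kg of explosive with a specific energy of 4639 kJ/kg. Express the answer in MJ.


Energy = mass * specific_energy / 1000
= 14 * 4639 / 1000
= 64946 / 1000
= 64.946 MJ

64.946 MJ


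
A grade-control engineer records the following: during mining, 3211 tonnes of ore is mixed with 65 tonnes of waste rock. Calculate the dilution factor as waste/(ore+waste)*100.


Total material = ore + waste
= 3211 + 65 = 3276 tonnes
Dilution = waste / total * 100
= 65 / 3276 * 100
= 0.01984126984 * 100
= 1.9841%

1.9841%


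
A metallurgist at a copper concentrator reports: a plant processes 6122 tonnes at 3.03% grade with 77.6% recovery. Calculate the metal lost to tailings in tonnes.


Total metal in feed:
= 6122 * 3.03 / 100 = 185.4966 tonnes
Metal recovered:
= 185.4966 * 77.6 / 100 = 143.9453616 tonnes
Metal lost to tailings:
= 185.4966 - 143.9453616
= 41.5512 tonnes

41.5512 tonnes


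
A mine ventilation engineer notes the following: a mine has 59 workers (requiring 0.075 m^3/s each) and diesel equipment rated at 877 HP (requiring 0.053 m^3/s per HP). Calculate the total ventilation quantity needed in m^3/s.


Airflow for workers:
Q_people = 59 * 0.075 = 4.425 m^3/s
Airflow for diesel equipment:
Q_diesel = 877 * 0.053 = 46.481 m^3/s
Total ventilation:
Q_total = 4.425 + 46.481
= 50.906 m^3/s

50.906 m^3/s


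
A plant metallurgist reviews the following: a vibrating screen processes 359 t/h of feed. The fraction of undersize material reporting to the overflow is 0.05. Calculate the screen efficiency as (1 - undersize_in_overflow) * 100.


Screen efficiency = (1 - fraction of undersize in overflow) * 100
= (1 - 0.05) * 100
= 0.95 * 100
= 95.0%

95.0%


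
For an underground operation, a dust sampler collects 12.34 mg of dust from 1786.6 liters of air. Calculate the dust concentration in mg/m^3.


Convert liters to m^3: 1 m^3 = 1000 L
Concentration = mass / volume * 1000
= 12.34 / 1786.6 * 1000
= 0.006906974141 * 1000
= 6.907 mg/m^3

6.907 mg/m^3


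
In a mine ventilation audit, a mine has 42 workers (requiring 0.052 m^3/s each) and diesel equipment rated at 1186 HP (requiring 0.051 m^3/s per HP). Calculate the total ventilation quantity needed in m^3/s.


62.67 m^3/s

Airflow for workers:
Q_people = 42 * 0.052 = 2.184 m^3/s
Airflow for diesel equipment:
Q_diesel = 1186 * 0.051 = 60.486 m^3/s
Total ventilation:
Q_total = 2.184 + 60.486
= 62.67 m^3/s


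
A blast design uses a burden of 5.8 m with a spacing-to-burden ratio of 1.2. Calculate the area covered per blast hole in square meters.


First, find the spacing:
Spacing = burden * ratio = 5.8 * 1.2
= 6.96 m
Then, calculate the area:
Area = burden * spacing = 5.8 * 6.96
= 40.368 m^2

40.368 m^2


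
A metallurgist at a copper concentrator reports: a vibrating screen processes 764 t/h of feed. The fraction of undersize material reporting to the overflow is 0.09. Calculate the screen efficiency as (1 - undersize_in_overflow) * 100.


91.0%

Screen efficiency = (1 - fraction of undersize in overflow) * 100
= (1 - 0.09) * 100
= 0.91 * 100
= 91.0%


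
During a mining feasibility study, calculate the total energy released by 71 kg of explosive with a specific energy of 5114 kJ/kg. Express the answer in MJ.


Energy = mass * specific_energy / 1000
= 71 * 5114 / 1000
= 363094 / 1000
= 363.094 MJ

363.094 MJ


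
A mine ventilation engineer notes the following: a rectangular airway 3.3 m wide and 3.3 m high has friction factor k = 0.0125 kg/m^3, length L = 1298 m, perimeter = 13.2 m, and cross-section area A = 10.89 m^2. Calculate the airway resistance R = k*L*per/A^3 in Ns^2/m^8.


Compute the numerator:
k * L * per = 0.0125 * 1298 * 13.2
= 214.17
Compute the denominator:
A^3 = 10.89^3 = 1291.467969
Resistance:
R = 214.17 / 1291.467969
= 0.1658 Ns^2/m^8

0.1658 Ns^2/m^8


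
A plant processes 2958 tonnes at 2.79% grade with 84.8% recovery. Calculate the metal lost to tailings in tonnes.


Total metal in feed:
= 2958 * 2.79 / 100 = 82.5282 tonnes
Metal recovered:
= 82.5282 * 84.8 / 100 = 69.9839136 tonnes
Metal lost to tailings:
= 82.5282 - 69.9839136
= 12.5443 tonnes

12.5443 tonnes


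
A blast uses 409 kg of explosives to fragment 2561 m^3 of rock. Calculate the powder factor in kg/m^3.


Powder factor = explosive mass / rock volume
= 409 / 2561
= 0.1597 kg/m^3

0.1597 kg/m^3


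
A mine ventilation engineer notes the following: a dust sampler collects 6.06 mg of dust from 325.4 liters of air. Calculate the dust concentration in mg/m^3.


18.6232 mg/m^3

Convert liters to m^3: 1 m^3 = 1000 L
Concentration = mass / volume * 1000
= 6.06 / 325.4 * 1000
= 0.01862323294 * 1000
= 18.6232 mg/m^3


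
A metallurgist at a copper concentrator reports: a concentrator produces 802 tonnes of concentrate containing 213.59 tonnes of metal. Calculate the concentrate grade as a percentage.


26.6322%

Grade = (metal in concentrate / concentrate mass) * 100
= (213.59 / 802) * 100
= 0.2663216958 * 100
= 26.6322%


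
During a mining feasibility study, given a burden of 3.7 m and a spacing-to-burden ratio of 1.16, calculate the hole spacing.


4.292 m

Spacing = burden * ratio
= 3.7 * 1.16
= 4.292 m


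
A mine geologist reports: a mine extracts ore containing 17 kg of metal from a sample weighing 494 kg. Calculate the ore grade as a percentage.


Ore grade = (metal mass / ore mass) * 100
= (17 / 494) * 100
= 0.03441295547 * 100
= 3.4413%

3.4413%


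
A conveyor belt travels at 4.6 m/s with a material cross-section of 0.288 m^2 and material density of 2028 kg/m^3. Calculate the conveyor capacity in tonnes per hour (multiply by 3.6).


Volumetric flow = speed * area
= 4.6 * 0.288 = 1.3248 m^3/s
Mass flow = volumetric * density
= 1.3248 * 2028 = 2686.6944 kg/s
Convert to t/h: multiply by 3.6
Capacity = 2686.6944 * 3.6
= 9672.0998 t/h

9672.0998 t/h


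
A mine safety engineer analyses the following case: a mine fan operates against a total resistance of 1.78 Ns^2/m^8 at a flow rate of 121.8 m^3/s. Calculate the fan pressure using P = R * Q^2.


26406.7272 Pa

Compute Q^2:
Q^2 = 121.8^2 = 14835.24
Compute pressure:
P = R * Q^2 = 1.78 * 14835.24
= 26406.7272 Pa


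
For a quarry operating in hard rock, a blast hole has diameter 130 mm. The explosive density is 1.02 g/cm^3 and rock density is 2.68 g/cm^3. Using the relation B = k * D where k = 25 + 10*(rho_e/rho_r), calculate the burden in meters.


First, compute k:
rho_e / rho_r = 1.02 / 2.68 = 0.3805970149
k = 25 + 10 * 0.3805970149 = 28.80597015
Then, compute burden:
B = k * D / 1000 = 28.80597015 * 130 / 1000
= 3744.776119 / 1000
= 3.7448 m

3.7448 m


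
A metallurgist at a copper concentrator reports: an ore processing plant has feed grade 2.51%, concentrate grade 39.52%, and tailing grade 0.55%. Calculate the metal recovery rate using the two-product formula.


79.1897%

Using the two-product formula:
R = 100 * c * (f - t) / (f * (c - t))
Numerator = 100 * 39.52 * (2.51 - 0.55)
= 100 * 39.52 * 1.96
= 7745.92
Denominator = 2.51 * (39.52 - 0.55)
= 2.51 * 38.97
= 97.8147
R = 7745.92 / 97.8147
= 79.1897%


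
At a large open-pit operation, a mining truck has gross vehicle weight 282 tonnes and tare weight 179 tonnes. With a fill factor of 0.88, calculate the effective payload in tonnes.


90.64 tonnes

Maximum payload = gross - tare
= 282 - 179 = 103 tonnes
Effective payload = max payload * fill factor
= 103 * 0.88
= 90.64 tonnes


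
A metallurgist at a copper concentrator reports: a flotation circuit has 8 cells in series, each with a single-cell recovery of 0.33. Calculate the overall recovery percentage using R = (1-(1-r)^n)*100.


95.9393%

Complement of single-cell recovery:
1 - r = 1 - 0.33 = 0.67
Raise to power n:
(1 - r)^8 = 0.67^8 = 0.04060676776
Overall recovery:
R = (1 - 0.04060676776) * 100
= 95.9393%


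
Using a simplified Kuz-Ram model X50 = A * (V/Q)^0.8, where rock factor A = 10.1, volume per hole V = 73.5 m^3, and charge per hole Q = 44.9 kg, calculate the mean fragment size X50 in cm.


Compute V/Q:
V/Q = 73.5 / 44.9 = 1.636971047
Raise to the power 0.8:
(V/Q)^0.8 = 1.636971047^0.8 = 1.483312985
Multiply by A:
X50 = 10.1 * 1.483312985
= 14.9815 cm

14.9815 cm


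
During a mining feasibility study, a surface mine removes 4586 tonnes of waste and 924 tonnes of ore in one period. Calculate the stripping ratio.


Stripping ratio = waste tonnage / ore tonnage
= 4586 / 924
= 4.9632

4.9632


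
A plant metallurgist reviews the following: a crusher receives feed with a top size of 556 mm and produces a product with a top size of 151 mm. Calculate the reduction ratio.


3.6821

Reduction ratio = feed size / product size
= 556 / 151
= 3.6821


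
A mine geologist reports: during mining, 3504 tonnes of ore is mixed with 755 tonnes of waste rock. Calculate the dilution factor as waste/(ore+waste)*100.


Total material = ore + waste
= 3504 + 755 = 4259 tonnes
Dilution = waste / total * 100
= 755 / 4259 * 100
= 0.17727166 * 100
= 17.7272%

17.7272%


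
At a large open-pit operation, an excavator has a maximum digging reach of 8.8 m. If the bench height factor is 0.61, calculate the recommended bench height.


5.368 m

Bench height = reach * factor
= 8.8 * 0.61
= 5.368 m


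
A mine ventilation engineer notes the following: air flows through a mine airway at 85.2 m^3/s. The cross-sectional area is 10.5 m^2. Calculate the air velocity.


Velocity = flow rate / cross-sectional area
= 85.2 / 10.5
= 8.1143 m/s

8.1143 m/s


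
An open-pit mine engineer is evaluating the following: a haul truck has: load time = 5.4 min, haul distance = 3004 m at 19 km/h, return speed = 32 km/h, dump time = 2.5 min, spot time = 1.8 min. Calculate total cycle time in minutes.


24.8188 min

Convert haul speed to m/min: 19 * 1000/60 = 316.6666667 m/min
Haul time = 3004 / 316.6666667 = 9.486315789 min
Convert return speed to m/min: 32 * 1000/60 = 533.3333333 m/min
Return time = 3004 / 533.3333333 = 5.6325 min
Total cycle time:
= 5.4 + 9.486315789 + 2.5 + 5.6325 + 1.8
= 24.8188 min


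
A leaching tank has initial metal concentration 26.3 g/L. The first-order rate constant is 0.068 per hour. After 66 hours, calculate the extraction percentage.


Compute the exponent:
-k * t = -0.068 * 66 = -4.488
Remaining concentration:
C = 26.3 * exp(-4.488)
= 26.3 * 0.01124310755
= 0.2956937287 g/L
Extracted = 26.3 - 0.2956937287 = 26.00430627 g/L
Extraction % = 26.00430627 / 26.3 * 100
= 98.8757%

98.8757%


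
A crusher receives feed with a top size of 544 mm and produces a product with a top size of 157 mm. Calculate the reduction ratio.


Reduction ratio = feed size / product size
= 544 / 157
= 3.465

3.465


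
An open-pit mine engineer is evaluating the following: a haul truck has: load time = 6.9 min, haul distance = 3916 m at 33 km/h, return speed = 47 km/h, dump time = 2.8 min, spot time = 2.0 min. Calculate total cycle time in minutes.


23.8191 min

Convert haul speed to m/min: 33 * 1000/60 = 550 m/min
Haul time = 3916 / 550 = 7.12 min
Convert return speed to m/min: 47 * 1000/60 = 783.3333333 m/min
Return time = 3916 / 783.3333333 = 4.999148936 min
Total cycle time:
= 6.9 + 7.12 + 2.8 + 4.999148936 + 2.0
= 23.8191 min


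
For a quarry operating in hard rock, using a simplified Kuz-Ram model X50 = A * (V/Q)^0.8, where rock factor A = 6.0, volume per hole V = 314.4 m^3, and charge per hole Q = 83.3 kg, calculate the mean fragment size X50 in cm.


Compute V/Q:
V/Q = 314.4 / 83.3 = 3.774309724
Raise to the power 0.8:
(V/Q)^0.8 = 3.774309724^0.8 = 2.893810105
Multiply by A:
X50 = 6.0 * 2.893810105
= 17.3629 cm

17.3629 cm


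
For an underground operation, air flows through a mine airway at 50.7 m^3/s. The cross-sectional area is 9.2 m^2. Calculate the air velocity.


5.5109 m/s

Velocity = flow rate / cross-sectional area
= 50.7 / 9.2
= 5.5109 m/s


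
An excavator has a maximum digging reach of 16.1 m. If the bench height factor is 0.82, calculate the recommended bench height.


Bench height = reach * factor
= 16.1 * 0.82
= 13.202 m

13.202 m


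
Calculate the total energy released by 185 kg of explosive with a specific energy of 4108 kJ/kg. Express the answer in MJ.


Energy = mass * specific_energy / 1000
= 185 * 4108 / 1000
= 759980 / 1000
= 759.98 MJ

759.98 MJ


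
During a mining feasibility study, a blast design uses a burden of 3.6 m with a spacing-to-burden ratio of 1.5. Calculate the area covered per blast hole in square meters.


First, find the spacing:
Spacing = burden * ratio = 3.6 * 1.5
= 5.4 m
Then, calculate the area:
Area = burden * spacing = 3.6 * 5.4
= 19.44 m^2

19.44 m^2


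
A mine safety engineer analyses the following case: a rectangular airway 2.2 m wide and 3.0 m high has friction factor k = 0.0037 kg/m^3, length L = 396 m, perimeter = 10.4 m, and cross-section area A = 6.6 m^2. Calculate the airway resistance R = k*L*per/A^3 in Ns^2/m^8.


Compute the numerator:
k * L * per = 0.0037 * 396 * 10.4
= 15.23808
Compute the denominator:
A^3 = 6.6^3 = 287.496
Resistance:
R = 15.23808 / 287.496
= 0.053 Ns^2/m^8

0.053 Ns^2/m^8


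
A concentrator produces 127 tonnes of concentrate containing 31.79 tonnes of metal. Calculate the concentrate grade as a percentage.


Grade = (metal in concentrate / concentrate mass) * 100
= (31.79 / 127) * 100
= 0.2503149606 * 100
= 25.0315%

25.0315%


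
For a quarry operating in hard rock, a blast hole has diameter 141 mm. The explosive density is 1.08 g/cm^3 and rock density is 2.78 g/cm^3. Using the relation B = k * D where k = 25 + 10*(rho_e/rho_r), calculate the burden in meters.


First, compute k:
rho_e / rho_r = 1.08 / 2.78 = 0.3884892086
k = 25 + 10 * 0.3884892086 = 28.88489209
Then, compute burden:
B = k * D / 1000 = 28.88489209 * 141 / 1000
= 4072.769784 / 1000
= 4.0728 m

4.0728 m


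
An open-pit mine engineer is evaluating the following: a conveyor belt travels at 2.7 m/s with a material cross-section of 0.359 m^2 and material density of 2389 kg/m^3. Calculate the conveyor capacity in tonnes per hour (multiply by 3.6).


Volumetric flow = speed * area
= 2.7 * 0.359 = 0.9693 m^3/s
Mass flow = volumetric * density
= 0.9693 * 2389 = 2315.6577 kg/s
Convert to t/h: multiply by 3.6
Capacity = 2315.6577 * 3.6
= 8336.3677 t/h

8336.3677 t/h


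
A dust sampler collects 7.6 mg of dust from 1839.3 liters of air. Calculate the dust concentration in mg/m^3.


4.132 mg/m^3

Convert liters to m^3: 1 m^3 = 1000 L
Concentration = mass / volume * 1000
= 7.6 / 1839.3 * 1000
= 0.004132006742 * 1000
= 4.132 mg/m^3


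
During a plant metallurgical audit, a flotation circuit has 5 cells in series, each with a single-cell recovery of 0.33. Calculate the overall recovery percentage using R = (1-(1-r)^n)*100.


Complement of single-cell recovery:
1 - r = 1 - 0.33 = 0.67
Raise to power n:
(1 - r)^5 = 0.67^5 = 0.1350125107
Overall recovery:
R = (1 - 0.1350125107) * 100
= 86.4987%

86.4987%


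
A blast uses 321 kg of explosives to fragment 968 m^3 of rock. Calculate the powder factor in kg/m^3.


0.3316 kg/m^3

Powder factor = explosive mass / rock volume
= 321 / 968
= 0.3316 kg/m^3


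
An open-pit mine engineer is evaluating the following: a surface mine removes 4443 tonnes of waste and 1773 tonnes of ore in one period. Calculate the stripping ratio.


Stripping ratio = waste tonnage / ore tonnage
= 4443 / 1773
= 2.5059

2.5059


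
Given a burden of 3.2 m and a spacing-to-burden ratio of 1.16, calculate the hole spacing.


Spacing = burden * ratio
= 3.2 * 1.16
= 3.712 m

3.712 m


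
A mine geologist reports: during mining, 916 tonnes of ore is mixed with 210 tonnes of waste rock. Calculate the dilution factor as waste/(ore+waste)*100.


Total material = ore + waste
= 916 + 210 = 1126 tonnes
Dilution = waste / total * 100
= 210 / 1126 * 100
= 0.1865008881 * 100
= 18.6501%

18.6501%


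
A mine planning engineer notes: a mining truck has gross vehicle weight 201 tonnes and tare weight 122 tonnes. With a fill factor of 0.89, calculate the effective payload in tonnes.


Maximum payload = gross - tare
= 201 - 122 = 79 tonnes
Effective payload = max payload * fill factor
= 79 * 0.89
= 70.31 tonnes

70.31 tonnes


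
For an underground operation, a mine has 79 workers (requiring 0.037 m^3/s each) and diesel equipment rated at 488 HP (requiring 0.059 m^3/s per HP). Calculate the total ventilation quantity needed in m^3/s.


31.715 m^3/s

Airflow for workers:
Q_people = 79 * 0.037 = 2.923 m^3/s
Airflow for diesel equipment:
Q_diesel = 488 * 0.059 = 28.792 m^3/s
Total ventilation:
Q_total = 2.923 + 28.792
= 31.715 m^3/s


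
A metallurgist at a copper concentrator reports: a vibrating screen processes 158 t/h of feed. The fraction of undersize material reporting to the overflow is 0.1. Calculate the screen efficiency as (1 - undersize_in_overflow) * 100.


90.0%

Screen efficiency = (1 - fraction of undersize in overflow) * 100
= (1 - 0.1) * 100
= 0.9 * 100
= 90.0%


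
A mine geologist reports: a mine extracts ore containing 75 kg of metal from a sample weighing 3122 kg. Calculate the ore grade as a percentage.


Ore grade = (metal mass / ore mass) * 100
= (75 / 3122) * 100
= 0.02402306214 * 100
= 2.4023%

2.4023%


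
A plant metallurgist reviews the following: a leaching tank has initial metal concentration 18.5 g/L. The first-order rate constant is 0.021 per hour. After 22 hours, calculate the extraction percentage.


36.9978%

Compute the exponent:
-k * t = -0.021 * 22 = -0.462
Remaining concentration:
C = 18.5 * exp(-0.462)
= 18.5 * 0.6300223399
= 11.65541329 g/L
Extracted = 18.5 - 11.65541329 = 6.844586711 g/L
Extraction % = 6.844586711 / 18.5 * 100
= 36.9978%


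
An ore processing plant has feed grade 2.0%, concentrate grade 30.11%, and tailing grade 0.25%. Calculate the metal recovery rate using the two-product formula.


Using the two-product formula:
R = 100 * c * (f - t) / (f * (c - t))
Numerator = 100 * 30.11 * (2.0 - 0.25)
= 100 * 30.11 * 1.75
= 5269.25
Denominator = 2.0 * (30.11 - 0.25)
= 2.0 * 29.86
= 59.72
R = 5269.25 / 59.72
= 88.2326%

88.2326%


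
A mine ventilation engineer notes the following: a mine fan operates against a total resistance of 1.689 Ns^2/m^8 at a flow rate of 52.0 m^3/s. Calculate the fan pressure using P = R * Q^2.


Compute Q^2:
Q^2 = 52.0^2 = 2704.0
Compute pressure:
P = R * Q^2 = 1.689 * 2704.0
= 4567.056 Pa

4567.056 Pa


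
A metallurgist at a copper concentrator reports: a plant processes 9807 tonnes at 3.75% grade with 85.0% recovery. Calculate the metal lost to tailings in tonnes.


Total metal in feed:
= 9807 * 3.75 / 100 = 367.7625 tonnes
Metal recovered:
= 367.7625 * 85.0 / 100 = 312.598125 tonnes
Metal lost to tailings:
= 367.7625 - 312.598125
= 55.1644 tonnes

55.1644 tonnes


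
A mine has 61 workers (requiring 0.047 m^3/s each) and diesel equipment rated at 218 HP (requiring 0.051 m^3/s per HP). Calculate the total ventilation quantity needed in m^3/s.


13.985 m^3/s

Airflow for workers:
Q_people = 61 * 0.047 = 2.867 m^3/s
Airflow for diesel equipment:
Q_diesel = 218 * 0.051 = 11.118 m^3/s
Total ventilation:
Q_total = 2.867 + 11.118
= 13.985 m^3/s


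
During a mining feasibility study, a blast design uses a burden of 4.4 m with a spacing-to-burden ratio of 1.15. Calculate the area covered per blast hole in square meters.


First, find the spacing:
Spacing = burden * ratio = 4.4 * 1.15
= 5.06 m
Then, calculate the area:
Area = burden * spacing = 4.4 * 5.06
= 22.264 m^2

22.264 m^2


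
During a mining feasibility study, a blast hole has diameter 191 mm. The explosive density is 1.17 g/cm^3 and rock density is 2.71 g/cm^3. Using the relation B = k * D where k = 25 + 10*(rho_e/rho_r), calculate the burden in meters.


5.5996 m

First, compute k:
rho_e / rho_r = 1.17 / 2.71 = 0.4317343173
k = 25 + 10 * 0.4317343173 = 29.31734317
Then, compute burden:
B = k * D / 1000 = 29.31734317 * 191 / 1000
= 5599.612546 / 1000
= 5.5996 m


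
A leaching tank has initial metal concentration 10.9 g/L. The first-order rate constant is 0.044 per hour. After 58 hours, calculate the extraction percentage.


Compute the exponent:
-k * t = -0.044 * 58 = -2.552
Remaining concentration:
C = 10.9 * exp(-2.552)
= 10.9 * 0.07792565873
= 0.8493896801 g/L
Extracted = 10.9 - 0.8493896801 = 10.05061032 g/L
Extraction % = 10.05061032 / 10.9 * 100
= 92.2074%

92.2074%


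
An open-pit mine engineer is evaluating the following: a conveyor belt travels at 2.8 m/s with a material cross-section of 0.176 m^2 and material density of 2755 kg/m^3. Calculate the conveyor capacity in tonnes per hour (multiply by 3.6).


Volumetric flow = speed * area
= 2.8 * 0.176 = 0.4928 m^3/s
Mass flow = volumetric * density
= 0.4928 * 2755 = 1357.664 kg/s
Convert to t/h: multiply by 3.6
Capacity = 1357.664 * 3.6
= 4887.5904 t/h

4887.5904 t/h


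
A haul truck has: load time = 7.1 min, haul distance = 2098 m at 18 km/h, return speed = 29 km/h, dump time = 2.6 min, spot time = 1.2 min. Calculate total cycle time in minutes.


Convert haul speed to m/min: 18 * 1000/60 = 300 m/min
Haul time = 2098 / 300 = 6.993333333 min
Convert return speed to m/min: 29 * 1000/60 = 483.3333333 m/min
Return time = 2098 / 483.3333333 = 4.340689655 min
Total cycle time:
= 7.1 + 6.993333333 + 2.6 + 4.340689655 + 1.2
= 22.234 min

22.234 min


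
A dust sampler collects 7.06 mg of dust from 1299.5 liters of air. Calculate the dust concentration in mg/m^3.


5.4329 mg/m^3

Convert liters to m^3: 1 m^3 = 1000 L
Concentration = mass / volume * 1000
= 7.06 / 1299.5 * 1000
= 0.005432858792 * 1000
= 5.4329 mg/m^3


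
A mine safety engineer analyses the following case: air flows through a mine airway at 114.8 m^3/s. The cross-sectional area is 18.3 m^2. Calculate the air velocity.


Velocity = flow rate / cross-sectional area
= 114.8 / 18.3
= 6.2732 m/s

6.2732 m/s


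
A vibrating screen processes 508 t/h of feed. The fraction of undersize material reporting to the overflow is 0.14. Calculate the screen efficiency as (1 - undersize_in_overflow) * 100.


Screen efficiency = (1 - fraction of undersize in overflow) * 100
= (1 - 0.14) * 100
= 0.86 * 100
= 86.0%

86.0%


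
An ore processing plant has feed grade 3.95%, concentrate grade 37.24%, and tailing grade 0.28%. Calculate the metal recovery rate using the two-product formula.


Using the two-product formula:
R = 100 * c * (f - t) / (f * (c - t))
Numerator = 100 * 37.24 * (3.95 - 0.28)
= 100 * 37.24 * 3.67
= 13667.08
Denominator = 3.95 * (37.24 - 0.28)
= 3.95 * 36.96
= 145.992
R = 13667.08 / 145.992
= 93.6153%

93.6153%


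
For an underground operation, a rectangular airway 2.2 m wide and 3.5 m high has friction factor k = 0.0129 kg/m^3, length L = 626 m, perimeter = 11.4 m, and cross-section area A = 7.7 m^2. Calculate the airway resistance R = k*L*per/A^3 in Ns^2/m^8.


Compute the numerator:
k * L * per = 0.0129 * 626 * 11.4
= 92.05956
Compute the denominator:
A^3 = 7.7^3 = 456.533
Resistance:
R = 92.05956 / 456.533
= 0.2016 Ns^2/m^8

0.2016 Ns^2/m^8


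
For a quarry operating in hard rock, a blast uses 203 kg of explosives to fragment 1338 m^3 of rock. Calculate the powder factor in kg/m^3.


0.1517 kg/m^3

Powder factor = explosive mass / rock volume
= 203 / 1338
= 0.1517 kg/m^3


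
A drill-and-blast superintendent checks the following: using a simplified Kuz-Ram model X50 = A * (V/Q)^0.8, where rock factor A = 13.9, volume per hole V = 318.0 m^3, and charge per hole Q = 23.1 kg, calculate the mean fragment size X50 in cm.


Compute V/Q:
V/Q = 318.0 / 23.1 = 13.76623377
Raise to the power 0.8:
(V/Q)^0.8 = 13.76623377^0.8 = 8.148020483
Multiply by A:
X50 = 13.9 * 8.148020483
= 113.2575 cm

113.2575 cm


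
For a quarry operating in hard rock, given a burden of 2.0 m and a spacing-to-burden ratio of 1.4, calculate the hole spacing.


2.8 m

Spacing = burden * ratio
= 2.0 * 1.4
= 2.8 m


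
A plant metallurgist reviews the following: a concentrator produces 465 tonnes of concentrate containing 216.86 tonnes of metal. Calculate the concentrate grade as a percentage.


46.6366%

Grade = (metal in concentrate / concentrate mass) * 100
= (216.86 / 465) * 100
= 0.4663655914 * 100
= 46.6366%


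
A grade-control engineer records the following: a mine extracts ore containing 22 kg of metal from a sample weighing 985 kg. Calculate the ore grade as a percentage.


2.2335%

Ore grade = (metal mass / ore mass) * 100
= (22 / 985) * 100
= 0.02233502538 * 100
= 2.2335%


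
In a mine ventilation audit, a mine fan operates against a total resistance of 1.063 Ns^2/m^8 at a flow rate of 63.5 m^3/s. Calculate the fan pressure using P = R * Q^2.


Compute Q^2:
Q^2 = 63.5^2 = 4032.25
Compute pressure:
P = R * Q^2 = 1.063 * 4032.25
= 4286.2818 Pa

4286.2818 Pa
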